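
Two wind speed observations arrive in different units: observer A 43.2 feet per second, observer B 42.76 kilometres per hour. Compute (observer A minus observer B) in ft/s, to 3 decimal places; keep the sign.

observer B: 42.76 km/h = 38.96909 ft/s.
Difference: 43.20000 − 38.96909 = 4.231 ft/s.

4.231 ft/s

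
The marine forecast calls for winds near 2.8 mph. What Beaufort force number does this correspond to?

Beaufort force 1

2.8 mph = 1.3 m/s, which is Beaufort 1 (light air, 0.3–1.5 m/s).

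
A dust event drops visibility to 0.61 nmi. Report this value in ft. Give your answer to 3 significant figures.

3710 ft

1 nmi = 6076.12 ft, so 0.61 × 6076.12 = 3710 ft.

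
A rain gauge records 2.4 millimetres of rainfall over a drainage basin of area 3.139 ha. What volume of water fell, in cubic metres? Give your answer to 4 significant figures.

75.34 cubic metres

Area: 3.139 ha = 31390 m².
1 mm over 1 m² is 1 L, so volume = 2.4 × 31390 = 75336 L = 75.34 m³.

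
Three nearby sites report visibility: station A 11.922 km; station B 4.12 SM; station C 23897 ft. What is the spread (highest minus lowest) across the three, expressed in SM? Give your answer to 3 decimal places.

station A: 11.922 km = 7.40799 SM.
station C: 23897 ft = 4.52595 SM.
Spread: 7.40799 − 4.12000 = 3.288 SM.

3.288 SM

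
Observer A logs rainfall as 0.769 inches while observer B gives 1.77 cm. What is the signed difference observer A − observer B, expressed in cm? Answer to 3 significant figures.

observer A: 0.769 in = 1.95326 cm.
Difference: 1.95326 − 1.77000 = 0.183 cm.

0.183 cm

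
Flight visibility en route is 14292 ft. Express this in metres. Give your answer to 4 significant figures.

4356 m

1 ft = 0.3048 m, so 14292 × 0.3048 = 4356 m.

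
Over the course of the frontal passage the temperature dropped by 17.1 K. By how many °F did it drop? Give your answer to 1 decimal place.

A change of 1 °C equals a change of 1.8 °F: Δ°F = 17.1 × 1.8 = 30.8 °F.

30.8 °F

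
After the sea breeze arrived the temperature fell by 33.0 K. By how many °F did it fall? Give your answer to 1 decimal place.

59.4 °F

A change of 1 °C equals a change of 1.8 °F: Δ°F = 33.0 × 1.8 = 59.4 °F.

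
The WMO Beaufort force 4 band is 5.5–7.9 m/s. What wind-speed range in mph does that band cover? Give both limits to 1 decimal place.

12.3 to 17.7 mph

5.5–7.9 m/s × 2.237 = 12.3–17.7 mph.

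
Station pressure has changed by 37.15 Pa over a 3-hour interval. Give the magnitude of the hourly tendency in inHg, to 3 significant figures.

0.00366 inHg per hour

37.15 Pa / 3 h × 0.0002953 inHg/Pa = 0.00366 inHg/h.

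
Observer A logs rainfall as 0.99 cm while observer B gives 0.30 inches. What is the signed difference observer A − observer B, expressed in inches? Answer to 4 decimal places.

observer A: 0.99 cm = 0.389764 in.
Difference: 0.389764 − 0.300000 = 0.0898 in.

0.0898 in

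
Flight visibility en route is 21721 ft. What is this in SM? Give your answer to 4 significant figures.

1 ft = 0.000189394 SM, so 21721 × 0.000189394 = 4.114 SM.

4.114 SM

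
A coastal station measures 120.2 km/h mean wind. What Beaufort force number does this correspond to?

Beaufort force 12

120.2 km/h = 33.4 m/s, which is Beaufort 12 (hurricane force, ≥32.7 m/s).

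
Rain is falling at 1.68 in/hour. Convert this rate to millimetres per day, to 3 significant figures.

1020 mm/day

1.68 in/hour × 25.4 mm/in × 24 hour/day = 1020 mm/day.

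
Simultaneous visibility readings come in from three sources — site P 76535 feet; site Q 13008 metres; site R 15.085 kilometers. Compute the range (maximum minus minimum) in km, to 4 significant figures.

site P: 76535 ft = 23.3279 km.
site Q: 13008 m = 13.0080 km.
Spread: 23.3279 − 13.0080 = 10.32 km.

10.32 km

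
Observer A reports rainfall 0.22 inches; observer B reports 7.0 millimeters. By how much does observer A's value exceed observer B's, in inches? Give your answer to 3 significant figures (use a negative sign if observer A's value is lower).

-0.0556 in

observer B: 7.0 mm = 0.275591 in.
Difference: 0.220000 − 0.275591 = -0.0556 in.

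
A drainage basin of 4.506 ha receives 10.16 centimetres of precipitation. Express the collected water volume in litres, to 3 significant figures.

4580000 litres

Depth: 10.16 cm × 10 = 101.6 mm.
Area: 4.506 ha = 45060 m².
1 mm over 1 m² is 1 L, so volume = 101.6 × 45060 = 4578096 L ≈ 4580000 L.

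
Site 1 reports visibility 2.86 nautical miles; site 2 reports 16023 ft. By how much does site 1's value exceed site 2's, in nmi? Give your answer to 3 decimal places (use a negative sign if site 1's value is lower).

site 2: 16023 ft = 2.63705 nmi.
Difference: 2.86000 − 2.63705 = 0.223 nmi.

0.223 nmi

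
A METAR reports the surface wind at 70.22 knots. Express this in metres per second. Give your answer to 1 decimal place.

1 kt = 0.514444 m/s, so 70.22 × 0.514444 = 36.1 m/s.

36.1 m/s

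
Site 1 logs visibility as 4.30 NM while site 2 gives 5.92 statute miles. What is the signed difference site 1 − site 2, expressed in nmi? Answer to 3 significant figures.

-0.844 nmi

site 2: 5.92 SM = 5.14434 nmi.
Difference: 4.30000 − 5.14434 = -0.844 nmi.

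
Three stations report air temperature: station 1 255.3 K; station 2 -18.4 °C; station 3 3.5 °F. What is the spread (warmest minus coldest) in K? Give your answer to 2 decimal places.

station 1: 255.3 K = -17.850 °C.
station 3: 3.5 °F = -15.833 °C.
Spread: (-15.833) − (-18.400) = 2.567 °C.

2.57 K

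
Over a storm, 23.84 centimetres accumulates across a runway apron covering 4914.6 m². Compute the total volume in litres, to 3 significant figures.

1170000 litres

Depth: 23.84 cm × 10 = 238.4 mm.
1 mm over 1 m² is 1 L, so volume = 238.4 × 4914.6 = 1171640.6 L ≈ 1170000 L.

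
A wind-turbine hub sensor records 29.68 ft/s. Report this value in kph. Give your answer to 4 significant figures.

32.57 km/h

1 ft/s = 1.09728 km/h, so 29.68 × 1.09728 = 32.57 km/h.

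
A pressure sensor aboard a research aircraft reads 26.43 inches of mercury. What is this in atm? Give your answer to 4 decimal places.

1 inHg = 0.0334211 atm, so 26.43 × 0.0334211 = 0.8833 atm.

0.8833 atm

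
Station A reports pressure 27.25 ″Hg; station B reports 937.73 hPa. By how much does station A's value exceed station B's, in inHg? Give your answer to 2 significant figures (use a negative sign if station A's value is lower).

station B: 937.73 hPa = 27.6911 inHg.
Difference: 27.2500 − 27.6911 = -0.44 inHg.

-0.44 inHg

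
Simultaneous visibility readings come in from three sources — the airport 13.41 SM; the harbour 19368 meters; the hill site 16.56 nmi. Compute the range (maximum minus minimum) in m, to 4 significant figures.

11300 m

the airport: 13.41 SM = 21581.30 m.
the hill site: 16.56 nmi = 30669.12 m.
Spread: 30669.12 − 19368.00 = 11300 m.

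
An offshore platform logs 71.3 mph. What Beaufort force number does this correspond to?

Beaufort force 11

71.3 mph = 31.9 m/s, which is Beaufort 11 (violent storm, 28.5–32.6 m/s).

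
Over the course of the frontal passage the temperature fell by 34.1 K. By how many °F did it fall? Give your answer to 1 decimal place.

For a temperature change the 32° offset cancels: Δ°F = 34.1 × 1.8 = 61.4 °F.

61.4 °F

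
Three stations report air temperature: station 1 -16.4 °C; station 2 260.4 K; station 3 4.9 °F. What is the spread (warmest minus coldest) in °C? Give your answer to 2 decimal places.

3.65 °C

station 2: 260.4 K = -12.750 °C.
station 3: 4.9 °F = -15.056 °C.
Spread: (-12.750) − (-16.400) = 3.650 °C.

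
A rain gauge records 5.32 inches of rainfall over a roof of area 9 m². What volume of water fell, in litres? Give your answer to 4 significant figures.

Depth: 5.32 in × 25.4 = 135.128 mm.
1 mm over 1 m² is 1 L, so volume = 135.128 × 9 = 1216.152 L ≈ 1216 L.

1216 litres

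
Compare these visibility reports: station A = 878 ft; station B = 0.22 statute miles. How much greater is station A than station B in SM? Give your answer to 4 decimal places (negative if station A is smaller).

-0.0537 SM

station A: 878 ft = 0.166288 SM.
Difference: 0.166288 − 0.220000 = -0.0537 SM.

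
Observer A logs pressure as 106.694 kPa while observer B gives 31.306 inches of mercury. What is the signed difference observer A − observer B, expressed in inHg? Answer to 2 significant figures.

observer A: 106.694 kPa = 31.5067 inHg.
Difference: 31.5067 − 31.3060 = 0.20 inHg.

0.20 inHg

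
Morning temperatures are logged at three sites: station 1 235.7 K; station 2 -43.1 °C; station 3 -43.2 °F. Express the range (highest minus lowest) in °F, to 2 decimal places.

station 1: 235.7 K = -37.450 °C.
station 3: -43.2 °F = -41.778 °C.
Spread: (-37.450) − (-43.100) = 5.650 °C = 10.17 °F.

10.17 °F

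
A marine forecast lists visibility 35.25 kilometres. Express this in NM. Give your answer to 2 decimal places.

1 km = 0.539957 nmi, so 35.25 × 0.539957 = 19.03 nmi.

19.03 nmi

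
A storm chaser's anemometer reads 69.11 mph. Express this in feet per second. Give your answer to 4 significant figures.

1 mph = 1.46667 ft/s, so 69.11 × 1.46667 = 101.4 ft/s.

101.4 ft/s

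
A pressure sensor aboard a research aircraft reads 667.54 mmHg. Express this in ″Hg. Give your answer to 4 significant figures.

1 mmHg = 0.0393701 inHg, so 667.54 × 0.0393701 = 26.28 inHg.

26.28 inHg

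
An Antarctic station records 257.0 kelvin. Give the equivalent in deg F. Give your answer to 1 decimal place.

2.9 °F

First to °C: -16.15 °C.
Then to °F: 2.9 °F.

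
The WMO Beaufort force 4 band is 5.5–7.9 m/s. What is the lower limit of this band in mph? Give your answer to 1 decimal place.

5.5–7.9 m/s × 2.237 = 12.3–17.7 mph.

12.3 mph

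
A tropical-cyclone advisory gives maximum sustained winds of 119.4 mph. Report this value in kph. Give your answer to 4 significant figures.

1 mph = 1.60934 km/h, so 119.4 × 1.60934 = 192.2 km/h.

192.2 km/h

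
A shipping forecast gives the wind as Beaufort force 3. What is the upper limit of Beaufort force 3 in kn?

Beaufort 3 (gentle breeze) spans 7–10 knots.

10 kt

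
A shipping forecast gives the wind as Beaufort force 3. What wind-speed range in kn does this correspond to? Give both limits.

7 to 10 kt

Beaufort 3 (gentle breeze) spans 7–10 knots.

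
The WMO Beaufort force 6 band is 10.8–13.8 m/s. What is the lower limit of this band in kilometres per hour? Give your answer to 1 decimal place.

38.9 km/h

10.8–13.8 m/s × 3.6 = 38.9–49.7 km/h.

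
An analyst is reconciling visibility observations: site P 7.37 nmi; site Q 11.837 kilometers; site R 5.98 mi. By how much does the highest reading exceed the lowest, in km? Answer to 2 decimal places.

4.03 km

site P: 7.37 nmi = 13.6492 km.
site R: 5.98 SM = 9.6239 km.
Spread: 13.6492 − 9.6239 = 4.03 km.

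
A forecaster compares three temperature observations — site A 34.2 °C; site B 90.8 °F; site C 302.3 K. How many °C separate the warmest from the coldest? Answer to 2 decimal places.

site B: 90.8 °F = 32.667 °C.
site C: 302.3 K = 29.150 °C.
Spread: 34.200 − 29.150 = 5.050 °C.

5.05 °C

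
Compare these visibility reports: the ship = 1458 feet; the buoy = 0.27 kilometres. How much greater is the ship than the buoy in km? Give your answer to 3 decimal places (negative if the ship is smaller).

the ship: 1458 ft = 0.44440 km.
Difference: 0.44440 − 0.27000 = 0.174 km.

0.174 km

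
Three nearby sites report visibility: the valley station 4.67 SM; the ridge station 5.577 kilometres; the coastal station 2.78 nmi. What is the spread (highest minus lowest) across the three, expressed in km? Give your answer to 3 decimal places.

2.367 km

the valley station: 4.67 SM = 7.51564 km.
the coastal station: 2.78 nmi = 5.14856 km.
Spread: 7.51564 − 5.14856 = 2.367 km.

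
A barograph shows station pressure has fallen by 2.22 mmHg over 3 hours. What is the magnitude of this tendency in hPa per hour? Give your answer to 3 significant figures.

0.987 hPa per hour

2.22 mmHg / 3 h × 1.33322 hPa/mmHg = 0.987 hPa/h.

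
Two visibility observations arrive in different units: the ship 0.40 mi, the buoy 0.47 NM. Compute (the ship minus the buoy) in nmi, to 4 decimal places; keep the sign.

the ship: 0.40 SM = 0.347590 nmi.
Difference: 0.347590 − 0.470000 = -0.1224 nmi.

-0.1224 nmi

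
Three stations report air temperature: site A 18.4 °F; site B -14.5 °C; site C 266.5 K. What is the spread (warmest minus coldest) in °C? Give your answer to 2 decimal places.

7.85 °C

site A: 18.4 °F = -7.556 °C.
site C: 266.5 K = -6.650 °C.
Spread: (-6.650) − (-14.500) = 7.850 °C.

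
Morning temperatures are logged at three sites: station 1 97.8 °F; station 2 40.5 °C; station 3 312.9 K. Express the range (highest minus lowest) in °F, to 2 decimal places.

7.10 °F

station 1: 97.8 °F = 36.556 °C.
station 3: 312.9 K = 39.750 °C.
Spread: 40.500 − 36.556 = 3.944 °C = 7.10 °F.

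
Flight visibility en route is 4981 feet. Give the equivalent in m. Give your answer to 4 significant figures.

1518 m

1 ft = 0.3048 m, so 4981 × 0.3048 = 1518 m.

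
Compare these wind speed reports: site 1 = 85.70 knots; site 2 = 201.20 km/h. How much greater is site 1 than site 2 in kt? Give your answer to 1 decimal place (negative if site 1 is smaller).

site 2: 201.20 km/h = 108.639 kt.
Difference: 85.700 − 108.639 = -22.9 kt.

-22.9 kt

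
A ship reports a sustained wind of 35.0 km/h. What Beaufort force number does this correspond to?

Beaufort force 5

35.0 km/h = 9.7 m/s, which is Beaufort 5 (fresh breeze, 8.0–10.7 m/s).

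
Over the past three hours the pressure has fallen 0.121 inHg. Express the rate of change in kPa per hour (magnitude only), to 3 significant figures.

0.137 kPa per hour

0.121 inHg / 3 h × 3.38639 kPa/inHg = 0.137 kPa/h.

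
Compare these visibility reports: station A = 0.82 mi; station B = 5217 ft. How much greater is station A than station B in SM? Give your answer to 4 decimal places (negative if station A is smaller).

-0.1681 SM

station B: 5217 ft = 0.988068 SM.
Difference: 0.820000 − 0.988068 = -0.1681 SM.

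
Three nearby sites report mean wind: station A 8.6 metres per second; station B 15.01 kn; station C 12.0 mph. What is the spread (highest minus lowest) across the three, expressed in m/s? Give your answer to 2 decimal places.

3.24 m/s

station B: 15.01 kt = 7.7218 m/s.
station C: 12.0 mph = 5.3645 m/s.
Spread: 8.6000 − 5.3645 = 3.24 m/s.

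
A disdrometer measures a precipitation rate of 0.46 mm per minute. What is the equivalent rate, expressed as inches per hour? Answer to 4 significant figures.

1.087 in/hour

0.46 mm/minute × 0.0393701 in/mm × 60 minute/hour = 1.087 in/hour.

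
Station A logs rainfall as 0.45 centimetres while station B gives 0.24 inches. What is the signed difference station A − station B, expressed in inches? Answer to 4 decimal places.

-0.0628 in

station A: 0.45 cm = 0.177165 in.
Difference: 0.177165 − 0.240000 = -0.0628 in.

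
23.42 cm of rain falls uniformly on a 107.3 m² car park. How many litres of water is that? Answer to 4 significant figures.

Depth: 23.42 cm × 10 = 234.2 mm.
1 mm over 1 m² is 1 L, so volume = 234.2 × 107.3 = 25129.66 L ≈ 25130 L.

25130 litres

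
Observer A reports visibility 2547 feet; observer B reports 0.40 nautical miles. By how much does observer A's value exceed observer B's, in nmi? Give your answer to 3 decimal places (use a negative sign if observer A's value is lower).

observer A: 2547 ft = 0.41918 nmi.
Difference: 0.41918 − 0.40000 = 0.019 nmi.

0.019 nmi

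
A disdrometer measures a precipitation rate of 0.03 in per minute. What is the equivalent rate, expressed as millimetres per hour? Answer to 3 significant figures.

0.03 in/minute × 25.4 mm/in × 60 minute/hour = 45.7 mm/hour.

45.7 mm/hour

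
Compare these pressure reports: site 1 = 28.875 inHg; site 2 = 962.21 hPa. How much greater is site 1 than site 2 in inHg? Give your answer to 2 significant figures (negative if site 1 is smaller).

0.46 inHg

site 2: 962.21 hPa = 28.4140 inHg.
Difference: 28.8750 − 28.4140 = 0.46 inHg.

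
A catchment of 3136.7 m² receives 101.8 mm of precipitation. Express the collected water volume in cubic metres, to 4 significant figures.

319.3 cubic metres

1 mm over 1 m² is 1 L, so volume = 101.8 × 3136.7 = 319316.06 L = 319.3 m³.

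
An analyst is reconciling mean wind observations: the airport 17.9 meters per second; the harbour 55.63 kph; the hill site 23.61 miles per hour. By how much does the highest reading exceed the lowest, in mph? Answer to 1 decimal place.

16.4 mph

the airport: 17.9 m/s = 40.041 mph.
the harbour: 55.63 km/h = 34.567 mph.
Spread: 40.041 − 23.610 = 16.4 mph.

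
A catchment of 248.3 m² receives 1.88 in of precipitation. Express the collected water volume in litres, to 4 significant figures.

Depth: 1.88 in × 25.4 = 47.752 mm.
1 mm over 1 m² is 1 L, so volume = 47.752 × 248.3 = 11856.822 L ≈ 11860 L.

11860 litres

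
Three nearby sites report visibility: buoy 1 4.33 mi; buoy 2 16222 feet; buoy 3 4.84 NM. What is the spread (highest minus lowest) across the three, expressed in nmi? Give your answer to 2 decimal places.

2.17 nmi

buoy 1: 4.33 SM = 3.7627 nmi.
buoy 2: 16222 ft = 2.6698 nmi.
Spread: 4.8400 − 2.6698 = 2.17 nmi.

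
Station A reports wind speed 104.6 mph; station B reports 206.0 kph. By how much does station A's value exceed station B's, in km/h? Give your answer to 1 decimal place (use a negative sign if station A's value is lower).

station A: 104.6 mph = 168.337 km/h.
Difference: 168.337 − 206.000 = -37.7 km/h.

-37.7 km/h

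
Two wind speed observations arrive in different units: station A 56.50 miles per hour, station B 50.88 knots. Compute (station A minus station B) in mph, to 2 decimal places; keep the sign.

-2.05 mph

station B: 50.88 kt = 58.5517 mph.
Difference: 56.5000 − 58.5517 = -2.05 mph.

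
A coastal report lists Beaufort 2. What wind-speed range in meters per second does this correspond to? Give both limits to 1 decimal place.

1.6 to 3.3 m/s

Beaufort 2 (light breeze) spans 1.6–3.3 m/s.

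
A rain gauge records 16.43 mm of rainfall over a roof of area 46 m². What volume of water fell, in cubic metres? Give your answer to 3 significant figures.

1 mm over 1 m² is 1 L, so volume = 16.43 × 46 = 755.78 L = 0.756 m³.

0.756 cubic metres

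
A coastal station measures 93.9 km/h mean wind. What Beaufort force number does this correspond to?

93.9 km/h = 26.1 m/s, which is Beaufort 10 (storm, 24.5–28.4 m/s).

Beaufort force 10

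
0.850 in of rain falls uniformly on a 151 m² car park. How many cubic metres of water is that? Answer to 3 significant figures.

3.26 cubic metres

Depth: 0.850 in × 25.4 = 21.59 mm.
1 mm over 1 m² is 1 L, so volume = 21.59 × 151 = 3260.09 L = 3.26 m³.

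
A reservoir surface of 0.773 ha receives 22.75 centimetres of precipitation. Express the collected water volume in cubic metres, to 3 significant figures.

Depth: 22.75 cm × 10 = 227.5 mm.
Area: 0.773 ha = 7730 m².
1 mm over 1 m² is 1 L, so volume = 227.5 × 7730 = 1758575 L = 1760 m³.

1760 cubic metres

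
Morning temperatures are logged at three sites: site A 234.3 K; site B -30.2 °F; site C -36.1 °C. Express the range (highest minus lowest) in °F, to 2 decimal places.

7.73 °F

site A: 234.3 K = -38.850 °C.
site B: -30.2 °F = -34.556 °C.
Spread: (-34.556) − (-38.850) = 4.294 °C = 7.73 °F.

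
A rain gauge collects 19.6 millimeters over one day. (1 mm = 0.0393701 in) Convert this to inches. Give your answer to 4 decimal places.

1 mm = 0.0393701 in, so 19.6 × 0.0393701 = 0.7717 in.

0.7717 in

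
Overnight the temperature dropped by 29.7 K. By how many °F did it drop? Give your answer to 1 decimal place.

For a temperature change the 32° offset cancels: Δ°F = 29.7 × 1.8 = 53.5 °F.

53.5 °F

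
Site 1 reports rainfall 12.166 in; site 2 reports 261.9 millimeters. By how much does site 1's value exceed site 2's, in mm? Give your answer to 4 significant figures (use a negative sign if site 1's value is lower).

47.12 mm

site 1: 12.166 in = 309.0164 mm.
Difference: 309.0164 − 261.9000 = 47.12 mm.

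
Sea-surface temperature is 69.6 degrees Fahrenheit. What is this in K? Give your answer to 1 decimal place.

First to °C: 20.89 °C.
Then to K: 294.0 K.

294.0 K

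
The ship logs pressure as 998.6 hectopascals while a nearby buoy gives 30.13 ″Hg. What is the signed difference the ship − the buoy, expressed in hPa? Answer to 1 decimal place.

the buoy: 30.13 inHg = 1020.319 hPa.
Difference: 998.600 − 1020.319 = -21.7 hPa.

-21.7 hPa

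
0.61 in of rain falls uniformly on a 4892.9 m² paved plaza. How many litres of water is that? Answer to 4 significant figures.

Depth: 0.61 in × 25.4 = 15.494 mm.
1 mm over 1 m² is 1 L, so volume = 15.494 × 4892.9 = 75810.593 L ≈ 75810 L.

75810 litres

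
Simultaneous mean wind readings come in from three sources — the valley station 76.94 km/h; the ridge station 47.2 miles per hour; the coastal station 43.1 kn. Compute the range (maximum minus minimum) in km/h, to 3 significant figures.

3.86 km/h

the ridge station: 47.2 mph = 75.9610 km/h.
the coastal station: 43.1 kt = 79.8212 km/h.
Spread: 79.8212 − 75.9610 = 3.86 km/h.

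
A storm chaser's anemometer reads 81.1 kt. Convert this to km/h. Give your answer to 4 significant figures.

150.2 km/h

1 kt = 1.852 km/h, so 81.1 × 1.852 = 150.2 km/h.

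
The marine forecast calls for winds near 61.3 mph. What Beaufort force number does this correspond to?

Beaufort force 10

61.3 mph = 27.4 m/s, which is Beaufort 10 (storm, 24.5–28.4 m/s).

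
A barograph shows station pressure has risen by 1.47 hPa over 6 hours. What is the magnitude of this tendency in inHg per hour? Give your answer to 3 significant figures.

0.00723 inHg per hour

1.47 hPa / 6 h × 0.02953 inHg/hPa = 0.00723 inHg/h.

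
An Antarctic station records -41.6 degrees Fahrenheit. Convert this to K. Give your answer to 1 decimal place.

232.3 K

First to °C: -40.89 °C.
Then to K: 232.3 K.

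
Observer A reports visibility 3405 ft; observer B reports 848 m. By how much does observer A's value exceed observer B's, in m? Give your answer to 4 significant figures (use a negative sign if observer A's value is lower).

189.8 m

observer A: 3405 ft = 1037.844 m.
Difference: 1037.844 − 848.000 = 189.8 m.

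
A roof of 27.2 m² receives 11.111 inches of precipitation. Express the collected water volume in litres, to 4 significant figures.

Depth: 11.111 in × 25.4 = 282.2194 mm.
1 mm over 1 m² is 1 L, so volume = 282.2194 × 27.2 = 7676.3677 L ≈ 7676 L.

7676 litres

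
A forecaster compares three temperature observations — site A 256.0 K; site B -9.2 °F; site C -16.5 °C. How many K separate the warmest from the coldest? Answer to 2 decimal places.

site A: 256.0 K = -17.150 °C.
site B: -9.2 °F = -22.889 °C.
Spread: (-16.500) − (-22.889) = 6.389 °C.

6.39 K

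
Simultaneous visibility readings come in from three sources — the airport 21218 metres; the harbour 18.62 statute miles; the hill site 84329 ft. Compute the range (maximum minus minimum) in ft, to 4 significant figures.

the airport: 21218 m = 69612.86 ft.
the harbour: 18.62 SM = 98313.60 ft.
Spread: 98313.60 − 69612.86 = 28700 ft.

28700 ft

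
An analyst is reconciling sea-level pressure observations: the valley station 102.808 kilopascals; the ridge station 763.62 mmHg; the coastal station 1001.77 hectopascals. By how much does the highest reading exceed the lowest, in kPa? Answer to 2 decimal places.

the ridge station: 763.62 mmHg = 101.8076 kPa.
the coastal station: 1001.77 hPa = 100.1770 kPa.
Spread: 102.8080 − 100.1770 = 2.63 kPa.

2.63 kPa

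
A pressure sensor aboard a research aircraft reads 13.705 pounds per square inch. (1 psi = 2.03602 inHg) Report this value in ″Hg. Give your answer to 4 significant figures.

27.90 inHg

1 psi = 2.03602 inHg, so 13.705 × 2.03602 = 27.90 inHg.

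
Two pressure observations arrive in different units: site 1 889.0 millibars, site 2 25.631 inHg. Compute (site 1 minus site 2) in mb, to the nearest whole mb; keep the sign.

site 2: 25.631 inHg = 867.97 mb.
Difference: 889.00 − 867.97 = 21 mb.

21 mb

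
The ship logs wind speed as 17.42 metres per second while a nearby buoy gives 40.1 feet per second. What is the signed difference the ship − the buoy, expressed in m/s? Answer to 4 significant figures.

the buoy: 40.1 ft/s = 12.22248 m/s.
Difference: 17.42000 − 12.22248 = 5.198 m/s.

5.198 m/s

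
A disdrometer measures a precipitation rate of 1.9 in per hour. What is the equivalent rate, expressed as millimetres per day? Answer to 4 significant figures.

1158 mm/day

1.9 in/hour × 25.4 mm/in × 24 hour/day = 1158 mm/day.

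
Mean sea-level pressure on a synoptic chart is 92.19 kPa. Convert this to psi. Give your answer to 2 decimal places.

13.37 psi

1 kPa = 0.145038 psi, so 92.19 × 0.145038 = 13.37 psi.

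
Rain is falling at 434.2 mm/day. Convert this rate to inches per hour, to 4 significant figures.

0.7123 in/hour

434.2 mm/day × 0.0393701 in/mm × 0.0416667 day/hour = 0.7123 in/hour.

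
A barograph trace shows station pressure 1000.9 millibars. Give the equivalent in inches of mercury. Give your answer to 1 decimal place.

29.6 inHg

1 mb = 0.02953 inHg, so 1000.9 × 0.02953 = 29.6 inHg.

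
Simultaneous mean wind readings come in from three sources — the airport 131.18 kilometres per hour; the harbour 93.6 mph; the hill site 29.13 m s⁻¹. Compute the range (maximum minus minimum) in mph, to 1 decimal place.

28.4 mph

the airport: 131.18 km/h = 81.511 mph.
the hill site: 29.13 m/s = 65.162 mph.
Spread: 93.600 − 65.162 = 28.4 mph.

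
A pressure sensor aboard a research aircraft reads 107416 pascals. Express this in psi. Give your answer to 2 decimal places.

1 Pa = 0.000145038 psi, so 107416 × 0.000145038 = 15.58 psi.

15.58 psi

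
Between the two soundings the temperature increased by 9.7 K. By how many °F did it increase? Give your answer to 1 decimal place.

17.5 °F

A change of 1 °C equals a change of 1.8 °F: Δ°F = 9.7 × 1.8 = 17.5 °F.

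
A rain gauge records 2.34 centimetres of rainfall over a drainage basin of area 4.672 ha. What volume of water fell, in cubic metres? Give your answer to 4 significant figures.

1093 cubic metres

Depth: 2.34 cm × 10 = 23.4 mm.
Area: 4.672 ha = 46720 m².
1 mm over 1 m² is 1 L, so volume = 23.4 × 46720 = 1093248 L = 1093 m³.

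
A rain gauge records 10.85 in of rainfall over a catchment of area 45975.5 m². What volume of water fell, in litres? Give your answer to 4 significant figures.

Depth: 10.85 in × 25.4 = 275.59 mm.
1 mm over 1 m² is 1 L, so volume = 275.59 × 45975.5 = 12670388 L ≈ 12670000 L.

12670000 litres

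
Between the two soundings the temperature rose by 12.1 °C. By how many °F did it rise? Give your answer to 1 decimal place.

21.8 °F

For a temperature change the 32° offset cancels: Δ°F = 12.1 × 1.8 = 21.8 °F.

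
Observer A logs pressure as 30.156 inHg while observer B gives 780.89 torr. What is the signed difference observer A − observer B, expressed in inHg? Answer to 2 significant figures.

observer B: 780.89 mmHg = 30.7437 inHg.
Difference: 30.1560 − 30.7437 = -0.59 inHg.

-0.59 inHg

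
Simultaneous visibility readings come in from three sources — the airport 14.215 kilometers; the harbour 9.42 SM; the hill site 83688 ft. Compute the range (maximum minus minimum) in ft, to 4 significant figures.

the airport: 14.215 km = 46637.14 ft.
the harbour: 9.42 SM = 49737.60 ft.
Spread: 83688.00 − 46637.14 = 37050 ft.

37050 ft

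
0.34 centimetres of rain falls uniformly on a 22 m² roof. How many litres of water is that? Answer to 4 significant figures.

74.80 litres

Depth: 0.34 cm × 10 = 3.4 mm.
1 mm over 1 m² is 1 L, so volume = 3.4 × 22 = 74.8 L ≈ 74.80 L.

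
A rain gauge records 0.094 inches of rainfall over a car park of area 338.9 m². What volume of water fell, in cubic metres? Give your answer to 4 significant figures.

Depth: 0.094 in × 25.4 = 2.3876 mm.
1 mm over 1 m² is 1 L, so volume = 2.3876 × 338.9 = 809.15764 L = 0.8092 m³.

0.8092 cubic metres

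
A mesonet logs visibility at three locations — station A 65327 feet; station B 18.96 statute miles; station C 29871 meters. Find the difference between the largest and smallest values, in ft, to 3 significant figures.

34800 ft

station B: 18.96 SM = 100108.80 ft.
station C: 29871 m = 98001.97 ft.
Spread: 100108.80 − 65327.00 = 34800 ft.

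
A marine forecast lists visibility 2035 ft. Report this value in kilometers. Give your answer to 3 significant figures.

0.620 km

1 ft = 0.0003048 km, so 2035 × 0.0003048 = 0.620 km.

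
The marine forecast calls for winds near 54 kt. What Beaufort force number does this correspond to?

Beaufort force 10

54 kt lies in the Beaufort 10 band (storm, 48–55 kt).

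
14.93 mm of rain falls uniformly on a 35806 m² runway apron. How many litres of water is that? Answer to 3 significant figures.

1 mm over 1 m² is 1 L, so volume = 14.93 × 35806 = 534583.58 L ≈ 535000 L.

535000 litres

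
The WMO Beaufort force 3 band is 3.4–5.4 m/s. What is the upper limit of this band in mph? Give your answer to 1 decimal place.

12.1 mph

3.4–5.4 m/s × 2.237 = 7.6–12.1 mph.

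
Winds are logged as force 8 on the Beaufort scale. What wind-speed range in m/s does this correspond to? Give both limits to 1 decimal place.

17.2 to 20.7 m/s

Beaufort 8 (gale) spans 17.2–20.7 m/s.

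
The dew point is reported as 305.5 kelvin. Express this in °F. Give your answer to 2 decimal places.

First to °C: 32.35 °C.
Then to °F: 90.23 °F.

90.23 °F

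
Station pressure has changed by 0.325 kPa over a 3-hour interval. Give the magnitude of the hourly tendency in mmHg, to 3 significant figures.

0.813 mmHg per hour

0.325 kPa / 3 h × 7.50062 mmHg/kPa = 0.813 mmHg/h.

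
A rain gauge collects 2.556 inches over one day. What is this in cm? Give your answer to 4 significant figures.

6.492 cm

1 in = 2.54 cm, so 2.556 × 2.54 = 6.492 cm.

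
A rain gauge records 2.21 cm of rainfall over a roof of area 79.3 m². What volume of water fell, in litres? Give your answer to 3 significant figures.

1750 litres

Depth: 2.21 cm × 10 = 22.1 mm.
1 mm over 1 m² is 1 L, so volume = 22.1 × 79.3 = 1752.53 L ≈ 1750 L.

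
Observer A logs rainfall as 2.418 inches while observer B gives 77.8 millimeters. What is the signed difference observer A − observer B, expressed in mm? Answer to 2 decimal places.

-16.38 mm

observer A: 2.418 in = 61.4172 mm.
Difference: 61.4172 − 77.8000 = -16.38 mm.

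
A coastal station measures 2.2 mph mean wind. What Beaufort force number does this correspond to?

Beaufort force 1

2.2 mph = 1.0 m/s, which is Beaufort 1 (light air, 0.3–1.5 m/s).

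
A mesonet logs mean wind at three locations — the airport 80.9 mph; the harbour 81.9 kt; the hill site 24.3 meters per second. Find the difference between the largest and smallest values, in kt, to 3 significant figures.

the airport: 80.9 mph = 70.300 kt.
the hill site: 24.3 m/s = 47.235 kt.
Spread: 81.900 − 47.235 = 34.7 kt.

34.7 kt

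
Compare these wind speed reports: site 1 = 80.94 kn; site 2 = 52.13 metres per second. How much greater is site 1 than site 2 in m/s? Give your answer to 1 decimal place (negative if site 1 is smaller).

site 1: 80.94 kt = 41.639 m/s.
Difference: 41.639 − 52.130 = -10.5 m/s.

-10.5 m/s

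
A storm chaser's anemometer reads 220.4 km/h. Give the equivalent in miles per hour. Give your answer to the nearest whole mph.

1 km/h = 0.621371 mph, so 220.4 × 0.621371 = 137 mph.

137 mph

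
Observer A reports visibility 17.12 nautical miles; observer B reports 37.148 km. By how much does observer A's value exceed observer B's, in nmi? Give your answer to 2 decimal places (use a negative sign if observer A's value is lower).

observer B: 37.148 km = 20.0583 nmi.
Difference: 17.1200 − 20.0583 = -2.94 nmi.

-2.94 nmi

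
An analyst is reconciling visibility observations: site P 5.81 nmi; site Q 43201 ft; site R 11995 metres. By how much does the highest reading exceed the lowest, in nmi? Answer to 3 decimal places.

1.300 nmi

site Q: 43201 ft = 7.10997 nmi.
site R: 11995 m = 6.47678 nmi.
Spread: 7.10997 − 5.81000 = 1.300 nmi.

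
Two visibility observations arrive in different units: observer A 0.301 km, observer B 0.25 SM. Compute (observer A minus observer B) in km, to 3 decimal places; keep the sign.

observer B: 0.25 SM = 0.40234 km.
Difference: 0.30100 − 0.40234 = -0.101 km.

-0.101 km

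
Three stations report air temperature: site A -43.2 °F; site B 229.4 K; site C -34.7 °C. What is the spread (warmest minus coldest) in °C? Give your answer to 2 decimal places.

9.05 °C

site A: -43.2 °F = -41.778 °C.
site B: 229.4 K = -43.750 °C.
Spread: (-34.700) − (-43.750) = 9.050 °C.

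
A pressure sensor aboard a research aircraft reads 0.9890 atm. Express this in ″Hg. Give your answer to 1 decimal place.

1 atm = 29.9213 inHg, so 0.9890 × 29.9213 = 29.6 inHg.

29.6 inHg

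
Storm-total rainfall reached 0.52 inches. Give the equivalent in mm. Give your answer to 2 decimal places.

1 in = 25.4 mm, so 0.52 × 25.4 = 13.21 mm.

13.21 mm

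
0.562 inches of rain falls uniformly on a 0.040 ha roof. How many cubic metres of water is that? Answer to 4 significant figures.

5.710 cubic metres

Depth: 0.562 in × 25.4 = 14.2748 mm.
Area: 0.040 ha = 400 m².
1 mm over 1 m² is 1 L, so volume = 14.2748 × 400 = 5709.92 L = 5.710 m³.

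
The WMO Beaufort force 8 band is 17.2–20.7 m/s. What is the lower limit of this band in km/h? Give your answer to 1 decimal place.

61.9 km/h

17.2–20.7 m/s × 3.6 = 61.9–74.5 km/h.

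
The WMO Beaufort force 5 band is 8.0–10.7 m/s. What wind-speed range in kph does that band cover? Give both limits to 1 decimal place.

8.0–10.7 m/s × 3.6 = 28.8–38.5 km/h.

28.8 to 38.5 km/h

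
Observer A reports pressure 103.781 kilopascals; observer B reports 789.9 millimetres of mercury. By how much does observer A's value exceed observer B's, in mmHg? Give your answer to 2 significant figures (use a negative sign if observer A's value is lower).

-11 mmHg

observer A: 103.781 kPa = 778.42 mmHg.
Difference: 778.42 − 789.90 = -11 mmHg.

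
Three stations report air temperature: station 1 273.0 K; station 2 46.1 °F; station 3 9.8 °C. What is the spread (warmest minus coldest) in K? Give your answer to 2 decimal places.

9.95 K

station 1: 273.0 K = -0.150 °C.
station 2: 46.1 °F = 7.833 °C.
Spread: 9.800 − (-0.150) = 9.950 °C.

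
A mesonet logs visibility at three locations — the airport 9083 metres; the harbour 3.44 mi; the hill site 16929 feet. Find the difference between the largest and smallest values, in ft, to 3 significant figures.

the airport: 9083 m = 29799.87 ft.
the harbour: 3.44 SM = 18163.20 ft.
Spread: 29799.87 − 16929.00 = 12900 ft.

12900 ft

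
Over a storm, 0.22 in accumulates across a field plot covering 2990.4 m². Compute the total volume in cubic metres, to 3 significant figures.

16.7 cubic metres

Depth: 0.22 in × 25.4 = 5.588 mm.
1 mm over 1 m² is 1 L, so volume = 5.588 × 2990.4 = 16710.355 L = 16.7 m³.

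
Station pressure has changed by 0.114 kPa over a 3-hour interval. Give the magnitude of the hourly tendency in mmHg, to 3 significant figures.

0.285 mmHg per hour

0.114 kPa / 3 h × 7.50062 mmHg/kPa = 0.285 mmHg/h.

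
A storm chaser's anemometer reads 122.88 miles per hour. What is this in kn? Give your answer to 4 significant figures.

1 mph = 0.868976 kt, so 122.88 × 0.868976 = 106.8 kt.

106.8 kt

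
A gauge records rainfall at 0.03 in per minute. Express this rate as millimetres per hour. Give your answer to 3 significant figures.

0.03 in/minute × 25.4 mm/in × 60 minute/hour = 45.7 mm/hour.

45.7 mm/hour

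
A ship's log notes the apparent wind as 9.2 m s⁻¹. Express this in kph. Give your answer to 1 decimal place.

33.1 km/h

1 m/s = 3.6 km/h, so 9.2 × 3.6 = 33.1 km/h.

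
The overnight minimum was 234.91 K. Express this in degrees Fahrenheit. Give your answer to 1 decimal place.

First to °C: -38.24 °C.
Then to °F: -36.8 °F.

-36.8 °F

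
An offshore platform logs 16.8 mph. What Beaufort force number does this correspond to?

16.8 mph = 7.5 m/s, which is Beaufort 4 (moderate breeze, 5.5–7.9 m/s).

Beaufort force 4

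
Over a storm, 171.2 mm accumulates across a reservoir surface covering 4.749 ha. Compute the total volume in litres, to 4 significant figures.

Area: 4.749 ha = 47490 m².
1 mm over 1 m² is 1 L, so volume = 171.2 × 47490 = 8130288 L ≈ 8130000 L.

8130000 litres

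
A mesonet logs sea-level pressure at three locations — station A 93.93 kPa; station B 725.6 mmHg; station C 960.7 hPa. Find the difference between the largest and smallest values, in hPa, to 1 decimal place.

28.1 hPa

station A: 93.93 kPa = 939.300 hPa.
station B: 725.6 mmHg = 967.387 hPa.
Spread: 967.387 − 939.300 = 28.1 hPa.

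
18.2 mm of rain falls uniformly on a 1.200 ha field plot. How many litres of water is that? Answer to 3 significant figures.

218000 litres

Area: 1.200 ha = 12000 m².
1 mm over 1 m² is 1 L, so volume = 18.2 × 12000 = 218400 L ≈ 218000 L.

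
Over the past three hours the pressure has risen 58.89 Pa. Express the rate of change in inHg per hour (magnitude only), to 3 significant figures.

0.00580 inHg per hour

58.89 Pa / 3 h × 0.0002953 inHg/Pa = 0.00580 inHg/h.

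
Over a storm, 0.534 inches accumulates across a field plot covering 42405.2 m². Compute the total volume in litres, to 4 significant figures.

575200 litres

Depth: 0.534 in × 25.4 = 13.5636 mm.
1 mm over 1 m² is 1 L, so volume = 13.5636 × 42405.2 = 575167.17 L ≈ 575200 L.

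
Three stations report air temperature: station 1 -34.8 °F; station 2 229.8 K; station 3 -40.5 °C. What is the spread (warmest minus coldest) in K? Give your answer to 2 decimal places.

station 1: -34.8 °F = -37.111 °C.
station 2: 229.8 K = -43.350 °C.
Spread: (-37.111) − (-43.350) = 6.239 °C.

6.24 K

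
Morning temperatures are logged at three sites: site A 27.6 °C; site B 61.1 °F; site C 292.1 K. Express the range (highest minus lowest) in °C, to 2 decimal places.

site B: 61.1 °F = 16.167 °C.
site C: 292.1 K = 18.950 °C.
Spread: 27.600 − 16.167 = 11.433 °C.

11.43 °C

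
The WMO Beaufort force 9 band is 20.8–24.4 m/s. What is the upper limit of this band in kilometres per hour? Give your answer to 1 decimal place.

20.8–24.4 m/s × 3.6 = 74.9–87.8 km/h.

87.8 km/h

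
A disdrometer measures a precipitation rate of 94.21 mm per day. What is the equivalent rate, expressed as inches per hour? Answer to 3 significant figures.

0.155 in/hour

94.21 mm/day × 0.0393701 in/mm × 0.0416667 day/hour = 0.155 in/hour.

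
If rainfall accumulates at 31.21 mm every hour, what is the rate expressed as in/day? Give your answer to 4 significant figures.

31.21 mm/hour × 0.0393701 in/mm × 24 hour/day = 29.49 in/day.

29.49 in/day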